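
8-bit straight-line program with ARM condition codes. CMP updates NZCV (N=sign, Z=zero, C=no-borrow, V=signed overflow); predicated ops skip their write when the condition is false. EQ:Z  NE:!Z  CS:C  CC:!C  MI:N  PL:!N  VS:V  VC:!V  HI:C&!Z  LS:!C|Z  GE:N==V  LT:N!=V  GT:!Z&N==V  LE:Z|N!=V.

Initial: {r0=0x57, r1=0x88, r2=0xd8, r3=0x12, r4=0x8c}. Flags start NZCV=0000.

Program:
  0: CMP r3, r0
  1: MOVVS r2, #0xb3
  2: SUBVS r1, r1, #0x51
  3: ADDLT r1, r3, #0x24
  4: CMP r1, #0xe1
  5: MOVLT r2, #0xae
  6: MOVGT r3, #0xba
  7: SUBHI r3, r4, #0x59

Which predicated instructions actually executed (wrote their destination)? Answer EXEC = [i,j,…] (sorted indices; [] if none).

0: ✓ CMP  NZCV=1000
1: · MOVVS
2: · SUBVS
3: ✓ ADDLT  r1←0x36
4: ✓ CMP  NZCV=0000
5: · MOVLT
6: ✓ MOVGT  r3←0xba
7: · SUBHI

EXEC = [3,6]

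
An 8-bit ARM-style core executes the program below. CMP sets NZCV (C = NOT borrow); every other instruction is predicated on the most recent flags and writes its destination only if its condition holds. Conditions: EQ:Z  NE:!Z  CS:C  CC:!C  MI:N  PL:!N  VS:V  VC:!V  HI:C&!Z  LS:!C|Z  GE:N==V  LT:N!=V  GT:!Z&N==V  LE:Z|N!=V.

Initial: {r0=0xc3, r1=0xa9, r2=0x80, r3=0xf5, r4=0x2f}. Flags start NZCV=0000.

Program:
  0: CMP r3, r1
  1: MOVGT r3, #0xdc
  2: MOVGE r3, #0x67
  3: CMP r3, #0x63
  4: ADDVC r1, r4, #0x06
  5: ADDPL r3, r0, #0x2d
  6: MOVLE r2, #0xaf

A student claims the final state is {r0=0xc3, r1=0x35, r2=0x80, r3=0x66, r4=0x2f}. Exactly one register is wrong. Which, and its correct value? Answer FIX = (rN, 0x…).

FIX = (r3, 0xf0)

[0] flags=0010 → (cmp)
[1] flags=0010 GT?T → r3=0xdc
[2] flags=0010 GE?T → r3=0x67
[3] flags=0010 → (cmp)
[4] flags=0010 VC?T → r1=0x35
[5] flags=0010 PL?T → r3=0xf0
[6] flags=0010 LE?F → skip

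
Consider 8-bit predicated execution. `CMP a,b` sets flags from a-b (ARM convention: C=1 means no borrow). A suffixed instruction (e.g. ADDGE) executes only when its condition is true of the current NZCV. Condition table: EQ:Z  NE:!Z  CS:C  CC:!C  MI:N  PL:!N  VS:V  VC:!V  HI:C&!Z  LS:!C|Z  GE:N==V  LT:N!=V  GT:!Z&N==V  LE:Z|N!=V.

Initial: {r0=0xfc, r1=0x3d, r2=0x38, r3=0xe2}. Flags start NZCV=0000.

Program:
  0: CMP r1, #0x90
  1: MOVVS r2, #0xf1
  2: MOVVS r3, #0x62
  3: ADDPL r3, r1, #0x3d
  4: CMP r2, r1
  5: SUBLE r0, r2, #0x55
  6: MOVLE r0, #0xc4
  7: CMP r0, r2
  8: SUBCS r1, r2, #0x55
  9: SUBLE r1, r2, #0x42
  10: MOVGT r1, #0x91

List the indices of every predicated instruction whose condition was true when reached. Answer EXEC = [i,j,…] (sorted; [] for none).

0: ✓ CMP  NZCV=1001
1: ✓ MOVVS  r2←0xf1
2: ✓ MOVVS  r3←0x62
3: · ADDPL
4: ✓ CMP  NZCV=1010
5: ✓ SUBLE  r0←0x9c
6: ✓ MOVLE  r0←0xc4
7: ✓ CMP  NZCV=1000
8: · SUBCS
9: ✓ SUBLE  r1←0xaf
10: · MOVGT

EXEC = [1,2,5,6,9]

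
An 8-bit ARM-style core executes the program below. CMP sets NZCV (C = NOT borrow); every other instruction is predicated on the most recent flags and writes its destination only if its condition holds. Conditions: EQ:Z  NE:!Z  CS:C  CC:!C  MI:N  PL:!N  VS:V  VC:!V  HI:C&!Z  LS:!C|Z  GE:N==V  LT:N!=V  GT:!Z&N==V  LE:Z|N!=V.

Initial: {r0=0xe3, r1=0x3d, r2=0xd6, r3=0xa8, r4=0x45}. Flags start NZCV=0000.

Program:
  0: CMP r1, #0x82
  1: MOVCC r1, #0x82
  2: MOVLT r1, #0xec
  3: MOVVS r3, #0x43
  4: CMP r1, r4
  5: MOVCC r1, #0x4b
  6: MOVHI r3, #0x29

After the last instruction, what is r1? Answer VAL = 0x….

VAL = 0x82

[0] flags=1001 → (cmp)
[1] flags=1001 CC?T → r1=0x82
[2] flags=1001 LT?F → skip
[3] flags=1001 VS?T → r3=0x43
[4] flags=0011 → (cmp)
[5] flags=0011 CC?F → skip
[6] flags=0011 HI?T → r3=0x29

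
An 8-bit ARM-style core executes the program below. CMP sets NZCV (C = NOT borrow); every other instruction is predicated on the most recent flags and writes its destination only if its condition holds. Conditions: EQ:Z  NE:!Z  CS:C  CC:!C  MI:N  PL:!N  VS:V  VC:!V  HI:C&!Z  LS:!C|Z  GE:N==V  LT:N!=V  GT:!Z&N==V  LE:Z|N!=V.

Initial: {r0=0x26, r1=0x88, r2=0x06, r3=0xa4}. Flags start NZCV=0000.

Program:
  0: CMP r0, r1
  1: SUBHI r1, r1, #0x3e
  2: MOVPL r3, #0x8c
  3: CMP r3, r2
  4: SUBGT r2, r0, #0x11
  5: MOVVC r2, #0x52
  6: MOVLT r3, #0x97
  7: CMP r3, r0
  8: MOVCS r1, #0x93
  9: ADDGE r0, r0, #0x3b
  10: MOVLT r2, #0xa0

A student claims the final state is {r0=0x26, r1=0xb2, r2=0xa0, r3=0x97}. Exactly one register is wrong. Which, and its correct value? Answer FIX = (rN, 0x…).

FIX = (r1, 0x93)

0: ✓ CMP  NZCV=1001
1: · SUBHI
2: · MOVPL
3: ✓ CMP  NZCV=1010
4: · SUBGT
5: ✓ MOVVC  r2←0x52
6: ✓ MOVLT  r3←0x97
7: ✓ CMP  NZCV=0011
8: ✓ MOVCS  r1←0x93
9: · ADDGE
10: ✓ MOVLT  r2←0xa0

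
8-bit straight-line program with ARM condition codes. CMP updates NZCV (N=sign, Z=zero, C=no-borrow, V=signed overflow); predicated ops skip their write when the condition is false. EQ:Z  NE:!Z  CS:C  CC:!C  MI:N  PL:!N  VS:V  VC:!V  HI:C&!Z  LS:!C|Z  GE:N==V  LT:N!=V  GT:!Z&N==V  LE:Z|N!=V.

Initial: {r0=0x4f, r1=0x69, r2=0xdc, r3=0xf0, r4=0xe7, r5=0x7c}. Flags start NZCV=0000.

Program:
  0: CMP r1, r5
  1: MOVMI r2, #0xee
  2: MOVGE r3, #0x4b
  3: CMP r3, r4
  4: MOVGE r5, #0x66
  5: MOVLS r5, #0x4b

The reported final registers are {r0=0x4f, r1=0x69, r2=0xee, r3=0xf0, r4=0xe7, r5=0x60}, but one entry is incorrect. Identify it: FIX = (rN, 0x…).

[0] flags=1000 → (cmp)
[1] flags=1000 MI?T → r2=0xee
[2] flags=1000 GE?F → skip
[3] flags=0010 → (cmp)
[4] flags=0010 GE?T → r5=0x66
[5] flags=0010 LS?F → skip

FIX = (r5, 0x66)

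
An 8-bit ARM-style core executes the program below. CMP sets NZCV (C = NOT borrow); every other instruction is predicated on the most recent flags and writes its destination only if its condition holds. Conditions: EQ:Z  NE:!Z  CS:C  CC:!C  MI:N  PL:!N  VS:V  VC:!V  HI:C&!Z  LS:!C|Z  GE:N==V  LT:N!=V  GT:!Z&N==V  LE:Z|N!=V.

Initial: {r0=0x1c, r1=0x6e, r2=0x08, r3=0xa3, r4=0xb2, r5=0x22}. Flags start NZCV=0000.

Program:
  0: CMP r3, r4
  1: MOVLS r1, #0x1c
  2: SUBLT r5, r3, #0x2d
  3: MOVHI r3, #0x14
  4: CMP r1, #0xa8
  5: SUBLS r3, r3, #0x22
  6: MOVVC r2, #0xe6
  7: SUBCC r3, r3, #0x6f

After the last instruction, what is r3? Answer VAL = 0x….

VAL = 0x12

0: ✓ CMP  NZCV=1000
1: ✓ MOVLS  r1←0x1c
2: ✓ SUBLT  r5←0x76
3: · MOVHI
4: ✓ CMP  NZCV=0000
5: ✓ SUBLS  r3←0x81
6: ✓ MOVVC  r2←0xe6
7: ✓ SUBCC  r3←0x12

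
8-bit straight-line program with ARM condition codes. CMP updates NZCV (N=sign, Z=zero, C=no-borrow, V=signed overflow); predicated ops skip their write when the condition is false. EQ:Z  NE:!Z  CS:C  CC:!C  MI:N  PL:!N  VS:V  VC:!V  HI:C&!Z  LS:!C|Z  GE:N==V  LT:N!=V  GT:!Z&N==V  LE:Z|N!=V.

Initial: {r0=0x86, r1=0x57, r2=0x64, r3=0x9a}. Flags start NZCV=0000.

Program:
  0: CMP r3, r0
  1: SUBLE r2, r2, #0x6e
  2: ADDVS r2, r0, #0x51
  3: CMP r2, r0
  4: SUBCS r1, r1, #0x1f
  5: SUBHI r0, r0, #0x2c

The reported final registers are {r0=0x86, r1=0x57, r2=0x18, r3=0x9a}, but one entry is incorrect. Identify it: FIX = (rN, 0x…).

0: ✓ CMP  NZCV=0010
1: · SUBLE
2: · ADDVS
3: ✓ CMP  NZCV=1001
4: · SUBCS
5: · SUBHI

FIX = (r2, 0x64)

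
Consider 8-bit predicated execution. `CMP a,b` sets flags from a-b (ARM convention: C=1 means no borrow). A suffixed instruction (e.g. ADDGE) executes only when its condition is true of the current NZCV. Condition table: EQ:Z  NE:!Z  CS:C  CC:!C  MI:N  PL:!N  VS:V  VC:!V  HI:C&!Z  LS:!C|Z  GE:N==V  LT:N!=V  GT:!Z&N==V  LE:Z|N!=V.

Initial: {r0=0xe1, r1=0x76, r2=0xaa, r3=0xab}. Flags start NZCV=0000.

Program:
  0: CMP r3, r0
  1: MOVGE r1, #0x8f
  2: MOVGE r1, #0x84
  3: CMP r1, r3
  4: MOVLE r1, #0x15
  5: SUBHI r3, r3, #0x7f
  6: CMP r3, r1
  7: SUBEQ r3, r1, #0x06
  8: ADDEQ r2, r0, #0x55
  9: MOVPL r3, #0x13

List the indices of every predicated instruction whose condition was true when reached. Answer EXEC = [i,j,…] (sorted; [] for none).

[0] flags=1000 → (cmp)
[1] flags=1000 GE?F → skip
[2] flags=1000 GE?F → skip
[3] flags=1001 → (cmp)
[4] flags=1001 LE?F → skip
[5] flags=1001 HI?F → skip
[6] flags=0011 → (cmp)
[7] flags=0011 EQ?F → skip
[8] flags=0011 EQ?F → skip
[9] flags=0011 PL?T → r3=0x13

EXEC = [9]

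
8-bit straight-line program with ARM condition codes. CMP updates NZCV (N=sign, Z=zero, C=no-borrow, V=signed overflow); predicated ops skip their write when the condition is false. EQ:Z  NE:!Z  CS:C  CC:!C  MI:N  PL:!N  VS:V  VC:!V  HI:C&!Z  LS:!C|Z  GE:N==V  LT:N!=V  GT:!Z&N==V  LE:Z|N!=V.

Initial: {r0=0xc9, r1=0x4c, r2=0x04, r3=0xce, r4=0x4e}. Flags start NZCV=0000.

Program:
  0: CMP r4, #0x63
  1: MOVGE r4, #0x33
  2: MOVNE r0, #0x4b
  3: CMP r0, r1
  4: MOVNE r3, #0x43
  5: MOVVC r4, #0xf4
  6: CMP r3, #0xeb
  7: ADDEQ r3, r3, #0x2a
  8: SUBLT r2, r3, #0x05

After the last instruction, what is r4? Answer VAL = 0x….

[0] flags=1000 → (cmp)
[1] flags=1000 GE?F → skip
[2] flags=1000 NE?T → r0=0x4b
[3] flags=1000 → (cmp)
[4] flags=1000 NE?T → r3=0x43
[5] flags=1000 VC?T → r4=0xf4
[6] flags=0000 → (cmp)
[7] flags=0000 EQ?F → skip
[8] flags=0000 LT?F → skip

VAL = 0xf4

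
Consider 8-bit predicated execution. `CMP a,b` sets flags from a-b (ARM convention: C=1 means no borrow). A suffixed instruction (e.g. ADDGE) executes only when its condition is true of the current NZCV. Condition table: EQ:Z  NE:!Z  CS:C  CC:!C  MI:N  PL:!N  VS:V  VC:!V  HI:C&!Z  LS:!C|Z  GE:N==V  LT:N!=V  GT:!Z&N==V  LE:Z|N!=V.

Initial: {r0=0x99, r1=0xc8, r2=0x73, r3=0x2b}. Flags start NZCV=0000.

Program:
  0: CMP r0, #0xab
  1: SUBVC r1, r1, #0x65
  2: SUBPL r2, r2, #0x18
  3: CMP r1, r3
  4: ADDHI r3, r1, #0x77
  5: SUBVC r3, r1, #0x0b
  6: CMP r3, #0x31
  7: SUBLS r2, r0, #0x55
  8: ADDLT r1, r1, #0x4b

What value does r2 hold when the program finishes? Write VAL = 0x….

VAL = 0x73

[0] flags=1000 → (cmp)
[1] flags=1000 VC?T → r1=0x63
[2] flags=1000 PL?F → skip
[3] flags=0010 → (cmp)
[4] flags=0010 HI?T → r3=0xda
[5] flags=0010 VC?T → r3=0x58
[6] flags=0010 → (cmp)
[7] flags=0010 LS?F → skip
[8] flags=0010 LT?F → skip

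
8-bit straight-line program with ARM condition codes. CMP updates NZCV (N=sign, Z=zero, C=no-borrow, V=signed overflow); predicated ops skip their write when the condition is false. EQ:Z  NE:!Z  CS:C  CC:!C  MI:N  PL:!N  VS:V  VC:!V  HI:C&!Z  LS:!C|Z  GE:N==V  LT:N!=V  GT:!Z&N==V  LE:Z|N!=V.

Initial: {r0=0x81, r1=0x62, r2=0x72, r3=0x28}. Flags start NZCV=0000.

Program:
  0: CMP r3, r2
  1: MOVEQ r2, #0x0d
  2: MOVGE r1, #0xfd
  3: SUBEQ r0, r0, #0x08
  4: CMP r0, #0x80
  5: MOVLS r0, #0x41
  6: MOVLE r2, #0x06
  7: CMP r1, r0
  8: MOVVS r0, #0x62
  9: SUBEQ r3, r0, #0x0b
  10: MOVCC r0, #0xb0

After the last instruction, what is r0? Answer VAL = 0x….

VAL = 0xb0

0: ✓ CMP  NZCV=1000
1: · MOVEQ
2: · MOVGE
3: · SUBEQ
4: ✓ CMP  NZCV=0010
5: · MOVLS
6: · MOVLE
7: ✓ CMP  NZCV=1001
8: ✓ MOVVS  r0←0x62
9: · SUBEQ
10: ✓ MOVCC  r0←0xb0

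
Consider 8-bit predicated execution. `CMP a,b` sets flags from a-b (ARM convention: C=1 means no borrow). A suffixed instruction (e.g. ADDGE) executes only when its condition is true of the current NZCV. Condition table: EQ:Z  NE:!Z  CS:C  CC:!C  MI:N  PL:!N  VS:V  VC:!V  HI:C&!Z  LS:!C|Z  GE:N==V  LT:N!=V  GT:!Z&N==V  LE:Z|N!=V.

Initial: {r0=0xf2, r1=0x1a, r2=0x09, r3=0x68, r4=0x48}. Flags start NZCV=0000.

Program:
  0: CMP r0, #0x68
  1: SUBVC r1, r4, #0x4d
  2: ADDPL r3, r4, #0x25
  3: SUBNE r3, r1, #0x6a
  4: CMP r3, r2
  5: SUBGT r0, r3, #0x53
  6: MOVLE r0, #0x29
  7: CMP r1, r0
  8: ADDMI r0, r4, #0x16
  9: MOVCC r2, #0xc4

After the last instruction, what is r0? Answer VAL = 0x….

VAL = 0x5e

0: ✓ CMP  NZCV=1010
1: ✓ SUBVC  r1←0xfb
2: · ADDPL
3: ✓ SUBNE  r3←0x91
4: ✓ CMP  NZCV=1010
5: · SUBGT
6: ✓ MOVLE  r0←0x29
7: ✓ CMP  NZCV=1010
8: ✓ ADDMI  r0←0x5e
9: · MOVCC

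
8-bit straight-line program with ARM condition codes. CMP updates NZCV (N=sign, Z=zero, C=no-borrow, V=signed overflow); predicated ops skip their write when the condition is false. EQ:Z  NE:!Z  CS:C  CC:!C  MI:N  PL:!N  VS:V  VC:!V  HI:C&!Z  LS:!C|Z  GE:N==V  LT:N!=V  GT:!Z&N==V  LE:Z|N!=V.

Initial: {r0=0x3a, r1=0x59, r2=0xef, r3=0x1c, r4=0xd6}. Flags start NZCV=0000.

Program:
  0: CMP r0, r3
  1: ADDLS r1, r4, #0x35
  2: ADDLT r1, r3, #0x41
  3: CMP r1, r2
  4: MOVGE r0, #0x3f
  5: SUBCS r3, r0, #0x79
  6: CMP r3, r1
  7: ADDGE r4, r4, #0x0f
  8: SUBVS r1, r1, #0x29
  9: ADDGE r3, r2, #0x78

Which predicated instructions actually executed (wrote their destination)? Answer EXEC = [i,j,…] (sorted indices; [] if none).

EXEC = [4]

[0] flags=0010 → (cmp)
[1] flags=0010 LS?F → skip
[2] flags=0010 LT?F → skip
[3] flags=0000 → (cmp)
[4] flags=0000 GE?T → r0=0x3f
[5] flags=0000 CS?F → skip
[6] flags=1000 → (cmp)
[7] flags=1000 GE?F → skip
[8] flags=1000 VS?F → skip
[9] flags=1000 GE?F → skip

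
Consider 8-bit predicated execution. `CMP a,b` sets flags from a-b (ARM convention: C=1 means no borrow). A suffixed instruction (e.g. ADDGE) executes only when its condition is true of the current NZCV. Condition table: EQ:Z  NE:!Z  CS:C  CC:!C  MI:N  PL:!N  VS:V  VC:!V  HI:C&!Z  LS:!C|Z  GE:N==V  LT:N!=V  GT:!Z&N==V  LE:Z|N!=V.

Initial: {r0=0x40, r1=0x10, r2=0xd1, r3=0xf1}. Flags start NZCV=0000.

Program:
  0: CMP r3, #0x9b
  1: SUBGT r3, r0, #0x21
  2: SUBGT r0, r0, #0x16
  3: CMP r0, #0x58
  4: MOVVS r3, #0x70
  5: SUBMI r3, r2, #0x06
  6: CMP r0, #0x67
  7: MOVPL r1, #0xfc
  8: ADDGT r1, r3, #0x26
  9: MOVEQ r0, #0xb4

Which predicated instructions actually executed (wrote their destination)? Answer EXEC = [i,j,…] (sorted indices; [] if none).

EXEC = [1,2,5]

0: ✓ CMP  NZCV=0010
1: ✓ SUBGT  r3←0x1f
2: ✓ SUBGT  r0←0x2a
3: ✓ CMP  NZCV=1000
4: · MOVVS
5: ✓ SUBMI  r3←0xcb
6: ✓ CMP  NZCV=1000
7: · MOVPL
8: · ADDGT
9: · MOVEQ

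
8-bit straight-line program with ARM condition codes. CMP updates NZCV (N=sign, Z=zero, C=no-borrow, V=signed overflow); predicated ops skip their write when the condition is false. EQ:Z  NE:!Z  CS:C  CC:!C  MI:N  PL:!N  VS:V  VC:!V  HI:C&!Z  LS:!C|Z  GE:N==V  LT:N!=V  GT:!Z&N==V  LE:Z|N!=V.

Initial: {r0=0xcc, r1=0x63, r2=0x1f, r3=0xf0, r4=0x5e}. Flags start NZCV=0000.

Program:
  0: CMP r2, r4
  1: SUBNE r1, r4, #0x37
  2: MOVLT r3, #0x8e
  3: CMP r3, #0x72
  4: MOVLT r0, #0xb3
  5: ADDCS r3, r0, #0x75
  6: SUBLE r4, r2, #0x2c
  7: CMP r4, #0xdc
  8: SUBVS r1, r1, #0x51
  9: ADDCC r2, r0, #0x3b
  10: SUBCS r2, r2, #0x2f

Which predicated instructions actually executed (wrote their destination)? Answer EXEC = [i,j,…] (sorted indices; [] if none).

[0] flags=1000 → (cmp)
[1] flags=1000 NE?T → r1=0x27
[2] flags=1000 LT?T → r3=0x8e
[3] flags=0011 → (cmp)
[4] flags=0011 LT?T → r0=0xb3
[5] flags=0011 CS?T → r3=0x28
[6] flags=0011 LE?T → r4=0xf3
[7] flags=0010 → (cmp)
[8] flags=0010 VS?F → skip
[9] flags=0010 CC?F → skip
[10] flags=0010 CS?T → r2=0xf0

EXEC = [1,2,4,5,6,10]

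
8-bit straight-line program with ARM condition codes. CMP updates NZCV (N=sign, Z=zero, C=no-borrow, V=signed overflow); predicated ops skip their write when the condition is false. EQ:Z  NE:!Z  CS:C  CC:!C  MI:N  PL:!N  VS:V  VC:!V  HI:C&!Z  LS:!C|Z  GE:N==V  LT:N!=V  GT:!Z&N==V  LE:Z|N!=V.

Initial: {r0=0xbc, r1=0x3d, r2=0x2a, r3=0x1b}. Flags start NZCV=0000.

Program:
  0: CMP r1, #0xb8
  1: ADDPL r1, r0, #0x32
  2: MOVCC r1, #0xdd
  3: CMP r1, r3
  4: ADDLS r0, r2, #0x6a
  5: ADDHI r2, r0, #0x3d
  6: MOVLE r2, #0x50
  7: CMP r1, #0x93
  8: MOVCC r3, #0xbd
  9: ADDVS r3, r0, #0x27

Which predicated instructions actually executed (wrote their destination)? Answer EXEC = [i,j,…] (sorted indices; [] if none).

[0] flags=1001 → (cmp)
[1] flags=1001 PL?F → skip
[2] flags=1001 CC?T → r1=0xdd
[3] flags=1010 → (cmp)
[4] flags=1010 LS?F → skip
[5] flags=1010 HI?T → r2=0xf9
[6] flags=1010 LE?T → r2=0x50
[7] flags=0010 → (cmp)
[8] flags=0010 CC?F → skip
[9] flags=0010 VS?F → skip

EXEC = [2,5,6]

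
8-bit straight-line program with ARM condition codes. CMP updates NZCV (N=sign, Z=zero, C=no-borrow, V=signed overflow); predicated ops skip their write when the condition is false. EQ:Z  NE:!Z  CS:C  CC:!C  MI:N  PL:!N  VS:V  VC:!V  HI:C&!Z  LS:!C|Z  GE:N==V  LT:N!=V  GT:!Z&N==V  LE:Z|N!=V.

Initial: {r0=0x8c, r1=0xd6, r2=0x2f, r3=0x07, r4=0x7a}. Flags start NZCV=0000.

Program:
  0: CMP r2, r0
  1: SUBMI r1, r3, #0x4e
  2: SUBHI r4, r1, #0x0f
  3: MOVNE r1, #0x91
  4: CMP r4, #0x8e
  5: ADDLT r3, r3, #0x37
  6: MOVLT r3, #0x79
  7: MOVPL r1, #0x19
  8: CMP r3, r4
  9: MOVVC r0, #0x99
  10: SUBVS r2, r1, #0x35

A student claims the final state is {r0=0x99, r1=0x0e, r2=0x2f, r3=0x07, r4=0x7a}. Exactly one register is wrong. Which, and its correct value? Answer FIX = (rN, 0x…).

0: ✓ CMP  NZCV=1001
1: ✓ SUBMI  r1←0xb9
2: · SUBHI
3: ✓ MOVNE  r1←0x91
4: ✓ CMP  NZCV=1001
5: · ADDLT
6: · MOVLT
7: · MOVPL
8: ✓ CMP  NZCV=1000
9: ✓ MOVVC  r0←0x99
10: · SUBVS

FIX = (r1, 0x91)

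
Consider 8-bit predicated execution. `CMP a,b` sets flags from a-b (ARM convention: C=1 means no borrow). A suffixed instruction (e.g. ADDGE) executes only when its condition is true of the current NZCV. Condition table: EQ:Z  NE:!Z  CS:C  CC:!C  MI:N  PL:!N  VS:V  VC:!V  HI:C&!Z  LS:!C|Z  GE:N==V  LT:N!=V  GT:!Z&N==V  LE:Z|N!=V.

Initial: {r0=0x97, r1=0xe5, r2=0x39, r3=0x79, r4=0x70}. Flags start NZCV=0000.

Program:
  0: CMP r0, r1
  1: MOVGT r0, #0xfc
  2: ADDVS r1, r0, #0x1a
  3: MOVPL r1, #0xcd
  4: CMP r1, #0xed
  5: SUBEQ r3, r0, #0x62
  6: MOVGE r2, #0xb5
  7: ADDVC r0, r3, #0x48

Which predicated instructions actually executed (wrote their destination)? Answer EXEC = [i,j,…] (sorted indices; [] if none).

[0] flags=1000 → (cmp)
[1] flags=1000 GT?F → skip
[2] flags=1000 VS?F → skip
[3] flags=1000 PL?F → skip
[4] flags=1000 → (cmp)
[5] flags=1000 EQ?F → skip
[6] flags=1000 GE?F → skip
[7] flags=1000 VC?T → r0=0xc1

EXEC = [7]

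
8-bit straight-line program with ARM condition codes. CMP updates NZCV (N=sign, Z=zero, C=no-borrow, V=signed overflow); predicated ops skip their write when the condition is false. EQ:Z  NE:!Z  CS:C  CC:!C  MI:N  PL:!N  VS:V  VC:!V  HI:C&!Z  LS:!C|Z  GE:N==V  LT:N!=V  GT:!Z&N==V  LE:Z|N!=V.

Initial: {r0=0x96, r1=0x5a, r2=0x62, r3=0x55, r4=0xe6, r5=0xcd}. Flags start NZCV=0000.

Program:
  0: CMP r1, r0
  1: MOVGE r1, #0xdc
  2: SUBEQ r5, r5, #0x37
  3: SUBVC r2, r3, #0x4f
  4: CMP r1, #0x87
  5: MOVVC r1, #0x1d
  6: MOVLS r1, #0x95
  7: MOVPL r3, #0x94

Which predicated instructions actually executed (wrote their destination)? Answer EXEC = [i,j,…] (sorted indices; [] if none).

[0] flags=1001 → (cmp)
[1] flags=1001 GE?T → r1=0xdc
[2] flags=1001 EQ?F → skip
[3] flags=1001 VC?F → skip
[4] flags=0010 → (cmp)
[5] flags=0010 VC?T → r1=0x1d
[6] flags=0010 LS?F → skip
[7] flags=0010 PL?T → r3=0x94

EXEC = [1,5,7]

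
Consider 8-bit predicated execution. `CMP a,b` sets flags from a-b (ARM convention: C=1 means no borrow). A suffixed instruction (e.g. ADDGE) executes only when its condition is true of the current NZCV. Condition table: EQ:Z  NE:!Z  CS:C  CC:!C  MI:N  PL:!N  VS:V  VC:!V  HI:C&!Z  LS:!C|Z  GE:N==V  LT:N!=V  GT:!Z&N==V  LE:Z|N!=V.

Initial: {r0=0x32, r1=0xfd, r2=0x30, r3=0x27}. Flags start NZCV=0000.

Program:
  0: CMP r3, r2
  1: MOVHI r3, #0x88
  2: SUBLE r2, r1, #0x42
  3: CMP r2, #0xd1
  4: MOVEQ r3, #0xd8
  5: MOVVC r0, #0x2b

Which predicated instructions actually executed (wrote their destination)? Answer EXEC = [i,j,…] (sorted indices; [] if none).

0: ✓ CMP  NZCV=1000
1: · MOVHI
2: ✓ SUBLE  r2←0xbb
3: ✓ CMP  NZCV=1000
4: · MOVEQ
5: ✓ MOVVC  r0←0x2b

EXEC = [2,5]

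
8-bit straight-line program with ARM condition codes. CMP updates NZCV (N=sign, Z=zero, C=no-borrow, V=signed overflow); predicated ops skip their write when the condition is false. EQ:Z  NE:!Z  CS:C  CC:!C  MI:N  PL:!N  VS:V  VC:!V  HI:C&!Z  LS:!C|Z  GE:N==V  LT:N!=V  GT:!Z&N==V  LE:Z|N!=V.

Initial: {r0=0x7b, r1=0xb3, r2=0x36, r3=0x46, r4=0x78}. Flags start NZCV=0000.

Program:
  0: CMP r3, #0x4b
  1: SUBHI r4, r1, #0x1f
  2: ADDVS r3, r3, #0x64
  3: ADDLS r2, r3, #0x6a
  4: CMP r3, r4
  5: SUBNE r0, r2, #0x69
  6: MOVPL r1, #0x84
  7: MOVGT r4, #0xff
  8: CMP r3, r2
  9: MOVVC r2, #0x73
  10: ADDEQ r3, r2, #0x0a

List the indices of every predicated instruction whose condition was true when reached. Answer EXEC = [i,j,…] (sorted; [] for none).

EXEC = [3,5]

0: ✓ CMP  NZCV=1000
1: · SUBHI
2: · ADDVS
3: ✓ ADDLS  r2←0xb0
4: ✓ CMP  NZCV=1000
5: ✓ SUBNE  r0←0x47
6: · MOVPL
7: · MOVGT
8: ✓ CMP  NZCV=1001
9: · MOVVC
10: · ADDEQ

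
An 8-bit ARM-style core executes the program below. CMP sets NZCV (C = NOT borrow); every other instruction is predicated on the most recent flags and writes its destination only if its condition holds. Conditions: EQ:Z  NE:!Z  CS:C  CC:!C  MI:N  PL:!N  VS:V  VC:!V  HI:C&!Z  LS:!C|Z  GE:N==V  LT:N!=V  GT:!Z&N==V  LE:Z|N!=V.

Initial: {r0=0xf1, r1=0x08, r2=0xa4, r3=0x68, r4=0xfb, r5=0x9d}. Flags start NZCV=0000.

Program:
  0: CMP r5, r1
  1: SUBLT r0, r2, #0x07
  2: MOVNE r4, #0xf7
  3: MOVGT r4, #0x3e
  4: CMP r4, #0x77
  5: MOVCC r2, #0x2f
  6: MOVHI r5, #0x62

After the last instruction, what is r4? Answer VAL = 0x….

VAL = 0xf7

[0] flags=1010 → (cmp)
[1] flags=1010 LT?T → r0=0x9d
[2] flags=1010 NE?T → r4=0xf7
[3] flags=1010 GT?F → skip
[4] flags=1010 → (cmp)
[5] flags=1010 CC?F → skip
[6] flags=1010 HI?T → r5=0x62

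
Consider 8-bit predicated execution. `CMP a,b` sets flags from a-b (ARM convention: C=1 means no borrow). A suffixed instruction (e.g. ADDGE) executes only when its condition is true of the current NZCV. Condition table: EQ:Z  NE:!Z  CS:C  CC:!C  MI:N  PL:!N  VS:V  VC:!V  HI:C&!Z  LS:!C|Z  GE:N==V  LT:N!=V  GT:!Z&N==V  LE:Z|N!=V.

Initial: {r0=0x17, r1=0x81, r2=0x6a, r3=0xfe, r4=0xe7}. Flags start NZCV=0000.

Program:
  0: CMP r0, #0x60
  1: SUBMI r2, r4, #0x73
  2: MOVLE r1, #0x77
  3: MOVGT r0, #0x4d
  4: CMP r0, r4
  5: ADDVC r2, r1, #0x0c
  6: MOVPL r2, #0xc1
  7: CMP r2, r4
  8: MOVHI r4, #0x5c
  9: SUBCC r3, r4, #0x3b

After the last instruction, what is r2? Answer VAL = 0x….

VAL = 0xc1

[0] flags=1000 → (cmp)
[1] flags=1000 MI?T → r2=0x74
[2] flags=1000 LE?T → r1=0x77
[3] flags=1000 GT?F → skip
[4] flags=0000 → (cmp)
[5] flags=0000 VC?T → r2=0x83
[6] flags=0000 PL?T → r2=0xc1
[7] flags=1000 → (cmp)
[8] flags=1000 HI?F → skip
[9] flags=1000 CC?T → r3=0xac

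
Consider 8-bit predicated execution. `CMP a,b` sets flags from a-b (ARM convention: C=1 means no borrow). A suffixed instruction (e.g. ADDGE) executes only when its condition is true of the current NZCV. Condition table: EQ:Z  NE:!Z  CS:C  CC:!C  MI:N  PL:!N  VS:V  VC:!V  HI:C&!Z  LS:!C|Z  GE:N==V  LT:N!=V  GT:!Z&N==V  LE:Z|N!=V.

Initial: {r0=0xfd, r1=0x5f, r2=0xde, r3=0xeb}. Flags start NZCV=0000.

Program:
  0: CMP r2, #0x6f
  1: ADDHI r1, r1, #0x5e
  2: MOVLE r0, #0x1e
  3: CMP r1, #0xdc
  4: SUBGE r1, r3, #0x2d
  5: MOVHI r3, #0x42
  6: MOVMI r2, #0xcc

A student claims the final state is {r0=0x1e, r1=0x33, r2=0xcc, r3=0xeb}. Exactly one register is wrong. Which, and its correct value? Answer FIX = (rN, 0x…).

[0] flags=0011 → (cmp)
[1] flags=0011 HI?T → r1=0xbd
[2] flags=0011 LE?T → r0=0x1e
[3] flags=1000 → (cmp)
[4] flags=1000 GE?F → skip
[5] flags=1000 HI?F → skip
[6] flags=1000 MI?T → r2=0xcc

FIX = (r1, 0xbd)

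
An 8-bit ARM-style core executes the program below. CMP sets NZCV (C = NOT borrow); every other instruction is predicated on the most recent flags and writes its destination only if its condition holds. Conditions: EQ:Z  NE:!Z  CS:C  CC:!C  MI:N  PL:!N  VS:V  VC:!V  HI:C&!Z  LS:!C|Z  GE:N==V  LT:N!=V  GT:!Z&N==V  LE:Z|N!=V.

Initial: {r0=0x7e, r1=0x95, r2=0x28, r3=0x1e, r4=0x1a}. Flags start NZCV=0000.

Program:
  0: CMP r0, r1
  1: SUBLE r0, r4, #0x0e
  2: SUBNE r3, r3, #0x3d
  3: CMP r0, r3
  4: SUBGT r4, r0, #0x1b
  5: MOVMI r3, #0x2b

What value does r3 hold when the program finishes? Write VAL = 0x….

VAL = 0x2b

[0] flags=1001 → (cmp)
[1] flags=1001 LE?F → skip
[2] flags=1001 NE?T → r3=0xe1
[3] flags=1001 → (cmp)
[4] flags=1001 GT?T → r4=0x63
[5] flags=1001 MI?T → r3=0x2b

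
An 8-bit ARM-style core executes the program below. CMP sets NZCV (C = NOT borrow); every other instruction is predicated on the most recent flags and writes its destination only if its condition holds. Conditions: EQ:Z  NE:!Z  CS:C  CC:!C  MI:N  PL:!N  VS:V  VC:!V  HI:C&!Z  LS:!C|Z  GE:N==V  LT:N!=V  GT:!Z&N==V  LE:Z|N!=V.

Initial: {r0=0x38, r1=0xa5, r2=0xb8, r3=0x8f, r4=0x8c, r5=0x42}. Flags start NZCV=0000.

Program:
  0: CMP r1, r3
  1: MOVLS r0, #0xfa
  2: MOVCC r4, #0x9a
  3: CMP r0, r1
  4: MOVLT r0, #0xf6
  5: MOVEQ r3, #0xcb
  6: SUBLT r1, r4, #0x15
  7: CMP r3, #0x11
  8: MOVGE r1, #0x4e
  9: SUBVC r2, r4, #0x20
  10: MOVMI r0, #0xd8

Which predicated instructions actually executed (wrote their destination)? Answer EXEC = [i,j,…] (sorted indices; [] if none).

EXEC = []

[0] flags=0010 → (cmp)
[1] flags=0010 LS?F → skip
[2] flags=0010 CC?F → skip
[3] flags=1001 → (cmp)
[4] flags=1001 LT?F → skip
[5] flags=1001 EQ?F → skip
[6] flags=1001 LT?F → skip
[7] flags=0011 → (cmp)
[8] flags=0011 GE?F → skip
[9] flags=0011 VC?F → skip
[10] flags=0011 MI?F → skip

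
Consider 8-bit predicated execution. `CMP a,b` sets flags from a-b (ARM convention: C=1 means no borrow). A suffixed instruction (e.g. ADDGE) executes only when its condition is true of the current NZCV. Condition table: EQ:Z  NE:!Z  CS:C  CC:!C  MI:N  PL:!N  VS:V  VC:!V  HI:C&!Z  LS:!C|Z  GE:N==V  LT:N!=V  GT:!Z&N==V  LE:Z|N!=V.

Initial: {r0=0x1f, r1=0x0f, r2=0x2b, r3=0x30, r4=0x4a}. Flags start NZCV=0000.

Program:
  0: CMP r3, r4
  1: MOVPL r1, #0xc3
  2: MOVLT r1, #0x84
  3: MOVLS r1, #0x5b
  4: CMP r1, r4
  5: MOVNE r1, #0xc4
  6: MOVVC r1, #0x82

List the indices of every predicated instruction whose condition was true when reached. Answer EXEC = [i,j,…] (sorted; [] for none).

[0] flags=1000 → (cmp)
[1] flags=1000 PL?F → skip
[2] flags=1000 LT?T → r1=0x84
[3] flags=1000 LS?T → r1=0x5b
[4] flags=0010 → (cmp)
[5] flags=0010 NE?T → r1=0xc4
[6] flags=0010 VC?T → r1=0x82

EXEC = [2,3,5,6]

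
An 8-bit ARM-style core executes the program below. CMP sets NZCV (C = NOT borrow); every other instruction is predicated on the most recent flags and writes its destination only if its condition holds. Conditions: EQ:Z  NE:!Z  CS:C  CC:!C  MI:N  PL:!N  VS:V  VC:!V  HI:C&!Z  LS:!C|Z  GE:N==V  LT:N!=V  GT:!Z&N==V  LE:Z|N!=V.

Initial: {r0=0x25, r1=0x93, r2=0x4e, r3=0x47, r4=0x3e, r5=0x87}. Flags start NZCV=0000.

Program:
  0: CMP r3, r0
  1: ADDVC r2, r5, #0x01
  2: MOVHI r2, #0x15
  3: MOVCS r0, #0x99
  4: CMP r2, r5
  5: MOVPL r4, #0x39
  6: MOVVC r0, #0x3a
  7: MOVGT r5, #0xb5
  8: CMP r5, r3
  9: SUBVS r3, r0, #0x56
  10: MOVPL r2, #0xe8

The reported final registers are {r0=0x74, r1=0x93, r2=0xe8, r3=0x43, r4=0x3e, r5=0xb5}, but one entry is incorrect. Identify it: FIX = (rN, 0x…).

FIX = (r0, 0x99)

0: ✓ CMP  NZCV=0010
1: ✓ ADDVC  r2←0x88
2: ✓ MOVHI  r2←0x15
3: ✓ MOVCS  r0←0x99
4: ✓ CMP  NZCV=1001
5: · MOVPL
6: · MOVVC
7: ✓ MOVGT  r5←0xb5
8: ✓ CMP  NZCV=0011
9: ✓ SUBVS  r3←0x43
10: ✓ MOVPL  r2←0xe8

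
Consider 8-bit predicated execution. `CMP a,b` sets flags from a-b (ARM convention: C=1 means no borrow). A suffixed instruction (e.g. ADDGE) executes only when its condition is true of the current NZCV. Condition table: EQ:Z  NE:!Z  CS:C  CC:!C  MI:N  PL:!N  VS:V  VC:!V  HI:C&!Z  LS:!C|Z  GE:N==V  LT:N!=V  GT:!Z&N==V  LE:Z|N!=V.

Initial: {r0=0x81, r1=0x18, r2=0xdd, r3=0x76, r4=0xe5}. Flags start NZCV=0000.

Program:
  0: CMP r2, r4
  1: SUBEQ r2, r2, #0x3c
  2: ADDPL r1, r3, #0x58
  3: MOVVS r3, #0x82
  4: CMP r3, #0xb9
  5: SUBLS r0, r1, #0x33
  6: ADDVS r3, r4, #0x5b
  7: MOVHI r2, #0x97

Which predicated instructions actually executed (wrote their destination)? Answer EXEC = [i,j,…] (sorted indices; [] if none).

[0] flags=1000 → (cmp)
[1] flags=1000 EQ?F → skip
[2] flags=1000 PL?F → skip
[3] flags=1000 VS?F → skip
[4] flags=1001 → (cmp)
[5] flags=1001 LS?T → r0=0xe5
[6] flags=1001 VS?T → r3=0x40
[7] flags=1001 HI?F → skip

EXEC = [5,6]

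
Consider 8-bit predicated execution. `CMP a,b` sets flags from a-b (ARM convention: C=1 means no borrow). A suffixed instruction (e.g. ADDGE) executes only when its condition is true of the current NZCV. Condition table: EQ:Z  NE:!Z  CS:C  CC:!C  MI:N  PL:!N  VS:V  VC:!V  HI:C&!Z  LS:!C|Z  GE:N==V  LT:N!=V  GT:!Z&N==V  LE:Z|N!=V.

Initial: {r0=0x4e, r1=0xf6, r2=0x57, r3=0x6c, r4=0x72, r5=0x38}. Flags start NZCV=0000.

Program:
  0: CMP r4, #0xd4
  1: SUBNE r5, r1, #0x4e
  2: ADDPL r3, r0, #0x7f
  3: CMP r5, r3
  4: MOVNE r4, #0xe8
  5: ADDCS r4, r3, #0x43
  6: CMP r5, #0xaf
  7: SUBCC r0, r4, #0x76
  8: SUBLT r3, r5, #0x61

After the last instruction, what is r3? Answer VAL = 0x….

[0] flags=1001 → (cmp)
[1] flags=1001 NE?T → r5=0xa8
[2] flags=1001 PL?F → skip
[3] flags=0011 → (cmp)
[4] flags=0011 NE?T → r4=0xe8
[5] flags=0011 CS?T → r4=0xaf
[6] flags=1000 → (cmp)
[7] flags=1000 CC?T → r0=0x39
[8] flags=1000 LT?T → r3=0x47

VAL = 0x47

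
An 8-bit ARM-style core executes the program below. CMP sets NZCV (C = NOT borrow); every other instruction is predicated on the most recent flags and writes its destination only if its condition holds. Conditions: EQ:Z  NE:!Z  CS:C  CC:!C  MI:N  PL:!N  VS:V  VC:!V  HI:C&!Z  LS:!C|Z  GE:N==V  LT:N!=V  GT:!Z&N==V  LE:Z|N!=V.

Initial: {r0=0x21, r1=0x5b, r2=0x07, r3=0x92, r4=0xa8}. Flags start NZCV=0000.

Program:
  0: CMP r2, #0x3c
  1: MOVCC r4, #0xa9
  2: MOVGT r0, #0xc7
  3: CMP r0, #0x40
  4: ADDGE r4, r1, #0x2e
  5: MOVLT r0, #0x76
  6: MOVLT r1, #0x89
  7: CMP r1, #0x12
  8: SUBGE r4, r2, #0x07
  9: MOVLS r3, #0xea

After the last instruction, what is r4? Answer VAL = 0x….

VAL = 0xa9

[0] flags=1000 → (cmp)
[1] flags=1000 CC?T → r4=0xa9
[2] flags=1000 GT?F → skip
[3] flags=1000 → (cmp)
[4] flags=1000 GE?F → skip
[5] flags=1000 LT?T → r0=0x76
[6] flags=1000 LT?T → r1=0x89
[7] flags=0011 → (cmp)
[8] flags=0011 GE?F → skip
[9] flags=0011 LS?F → skip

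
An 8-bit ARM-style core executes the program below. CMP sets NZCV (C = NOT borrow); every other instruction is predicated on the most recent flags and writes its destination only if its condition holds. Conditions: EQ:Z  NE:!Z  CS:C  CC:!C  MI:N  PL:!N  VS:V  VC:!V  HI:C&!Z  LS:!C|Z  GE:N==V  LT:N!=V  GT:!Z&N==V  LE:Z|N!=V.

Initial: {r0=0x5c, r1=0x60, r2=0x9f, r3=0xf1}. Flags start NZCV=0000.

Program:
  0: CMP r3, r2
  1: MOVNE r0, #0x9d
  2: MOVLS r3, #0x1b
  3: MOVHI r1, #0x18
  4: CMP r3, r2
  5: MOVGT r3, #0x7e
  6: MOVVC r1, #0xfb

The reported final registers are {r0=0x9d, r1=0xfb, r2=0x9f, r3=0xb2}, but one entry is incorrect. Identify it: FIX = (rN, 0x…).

FIX = (r3, 0x7e)

[0] flags=0010 → (cmp)
[1] flags=0010 NE?T → r0=0x9d
[2] flags=0010 LS?F → skip
[3] flags=0010 HI?T → r1=0x18
[4] flags=0010 → (cmp)
[5] flags=0010 GT?T → r3=0x7e
[6] flags=0010 VC?T → r1=0xfb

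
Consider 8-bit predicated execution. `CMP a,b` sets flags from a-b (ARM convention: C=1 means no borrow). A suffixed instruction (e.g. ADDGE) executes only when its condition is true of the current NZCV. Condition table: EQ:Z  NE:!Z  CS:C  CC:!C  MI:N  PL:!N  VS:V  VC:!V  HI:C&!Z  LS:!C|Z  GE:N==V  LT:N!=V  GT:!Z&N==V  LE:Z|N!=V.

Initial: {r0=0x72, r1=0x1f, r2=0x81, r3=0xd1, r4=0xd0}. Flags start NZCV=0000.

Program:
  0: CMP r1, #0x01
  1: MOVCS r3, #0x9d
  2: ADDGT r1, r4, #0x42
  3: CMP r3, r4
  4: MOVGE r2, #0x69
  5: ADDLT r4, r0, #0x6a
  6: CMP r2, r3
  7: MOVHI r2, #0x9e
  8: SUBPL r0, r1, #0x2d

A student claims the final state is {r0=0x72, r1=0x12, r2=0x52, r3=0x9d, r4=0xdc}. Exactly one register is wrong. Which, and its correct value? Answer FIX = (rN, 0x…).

FIX = (r2, 0x81)

0: ✓ CMP  NZCV=0010
1: ✓ MOVCS  r3←0x9d
2: ✓ ADDGT  r1←0x12
3: ✓ CMP  NZCV=1000
4: · MOVGE
5: ✓ ADDLT  r4←0xdc
6: ✓ CMP  NZCV=1000
7: · MOVHI
8: · SUBPL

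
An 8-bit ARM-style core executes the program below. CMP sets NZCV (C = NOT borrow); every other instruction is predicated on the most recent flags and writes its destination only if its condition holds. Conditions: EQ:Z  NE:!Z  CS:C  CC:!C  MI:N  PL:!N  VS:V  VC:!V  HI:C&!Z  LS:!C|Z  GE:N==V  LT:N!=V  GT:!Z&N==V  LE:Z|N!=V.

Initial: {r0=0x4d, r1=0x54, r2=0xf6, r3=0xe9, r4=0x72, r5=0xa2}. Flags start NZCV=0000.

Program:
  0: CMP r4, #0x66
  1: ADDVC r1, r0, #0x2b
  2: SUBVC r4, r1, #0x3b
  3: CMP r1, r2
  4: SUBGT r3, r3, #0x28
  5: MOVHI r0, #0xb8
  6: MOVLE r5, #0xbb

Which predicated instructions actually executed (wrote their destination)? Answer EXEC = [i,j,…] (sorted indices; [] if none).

EXEC = [1,2,4]

[0] flags=0010 → (cmp)
[1] flags=0010 VC?T → r1=0x78
[2] flags=0010 VC?T → r4=0x3d
[3] flags=1001 → (cmp)
[4] flags=1001 GT?T → r3=0xc1
[5] flags=1001 HI?F → skip
[6] flags=1001 LE?F → skip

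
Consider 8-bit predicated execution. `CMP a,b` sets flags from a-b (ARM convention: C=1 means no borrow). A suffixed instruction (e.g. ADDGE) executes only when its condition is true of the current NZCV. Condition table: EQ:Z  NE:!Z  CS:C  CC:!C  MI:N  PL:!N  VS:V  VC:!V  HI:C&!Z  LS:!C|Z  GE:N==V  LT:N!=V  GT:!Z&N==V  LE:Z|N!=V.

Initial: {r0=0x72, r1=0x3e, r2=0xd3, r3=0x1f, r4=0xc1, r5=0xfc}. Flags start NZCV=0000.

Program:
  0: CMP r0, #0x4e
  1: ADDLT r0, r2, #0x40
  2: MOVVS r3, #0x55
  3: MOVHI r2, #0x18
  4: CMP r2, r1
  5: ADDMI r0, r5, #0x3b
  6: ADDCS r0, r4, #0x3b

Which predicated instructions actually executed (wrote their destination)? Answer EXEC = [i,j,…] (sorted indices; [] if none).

EXEC = [3,5]

0: ✓ CMP  NZCV=0010
1: · ADDLT
2: · MOVVS
3: ✓ MOVHI  r2←0x18
4: ✓ CMP  NZCV=1000
5: ✓ ADDMI  r0←0x37
6: · ADDCS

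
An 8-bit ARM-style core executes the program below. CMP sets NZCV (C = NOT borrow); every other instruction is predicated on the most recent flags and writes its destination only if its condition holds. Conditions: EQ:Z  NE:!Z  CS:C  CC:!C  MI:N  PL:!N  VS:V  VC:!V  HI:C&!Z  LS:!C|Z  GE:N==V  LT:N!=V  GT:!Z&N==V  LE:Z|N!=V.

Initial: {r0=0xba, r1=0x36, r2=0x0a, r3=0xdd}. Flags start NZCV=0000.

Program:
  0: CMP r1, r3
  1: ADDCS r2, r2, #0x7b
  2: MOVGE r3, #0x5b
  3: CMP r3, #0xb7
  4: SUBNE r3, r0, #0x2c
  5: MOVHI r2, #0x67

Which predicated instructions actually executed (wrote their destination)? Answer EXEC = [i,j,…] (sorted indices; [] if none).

0: ✓ CMP  NZCV=0000
1: · ADDCS
2: ✓ MOVGE  r3←0x5b
3: ✓ CMP  NZCV=1001
4: ✓ SUBNE  r3←0x8e
5: · MOVHI

EXEC = [2,4]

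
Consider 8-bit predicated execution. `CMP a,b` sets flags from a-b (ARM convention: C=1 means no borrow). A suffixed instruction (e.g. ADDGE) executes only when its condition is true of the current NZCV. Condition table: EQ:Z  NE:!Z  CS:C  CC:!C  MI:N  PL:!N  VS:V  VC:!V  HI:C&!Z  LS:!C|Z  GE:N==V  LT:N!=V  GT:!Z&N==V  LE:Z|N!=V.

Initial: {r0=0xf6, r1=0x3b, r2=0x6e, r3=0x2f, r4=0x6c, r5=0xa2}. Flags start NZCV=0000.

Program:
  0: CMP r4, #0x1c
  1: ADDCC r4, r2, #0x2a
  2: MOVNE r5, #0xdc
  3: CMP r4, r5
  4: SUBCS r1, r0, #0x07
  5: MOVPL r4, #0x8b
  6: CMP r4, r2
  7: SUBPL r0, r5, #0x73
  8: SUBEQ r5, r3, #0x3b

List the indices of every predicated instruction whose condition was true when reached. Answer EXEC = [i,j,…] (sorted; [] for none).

EXEC = [2]

0: ✓ CMP  NZCV=0010
1: · ADDCC
2: ✓ MOVNE  r5←0xdc
3: ✓ CMP  NZCV=1001
4: · SUBCS
5: · MOVPL
6: ✓ CMP  NZCV=1000
7: · SUBPL
8: · SUBEQ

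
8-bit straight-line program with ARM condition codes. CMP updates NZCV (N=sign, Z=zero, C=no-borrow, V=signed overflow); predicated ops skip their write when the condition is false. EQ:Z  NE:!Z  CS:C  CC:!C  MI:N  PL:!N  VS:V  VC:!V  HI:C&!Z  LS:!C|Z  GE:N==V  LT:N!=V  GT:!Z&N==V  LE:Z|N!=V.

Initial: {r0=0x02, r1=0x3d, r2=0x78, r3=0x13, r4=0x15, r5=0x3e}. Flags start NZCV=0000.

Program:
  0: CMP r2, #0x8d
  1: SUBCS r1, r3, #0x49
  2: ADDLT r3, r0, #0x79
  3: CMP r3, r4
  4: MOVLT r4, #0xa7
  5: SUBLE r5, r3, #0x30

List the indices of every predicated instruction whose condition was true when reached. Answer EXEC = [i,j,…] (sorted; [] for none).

0: ✓ CMP  NZCV=1001
1: · SUBCS
2: · ADDLT
3: ✓ CMP  NZCV=1000
4: ✓ MOVLT  r4←0xa7
5: ✓ SUBLE  r5←0xe3

EXEC = [4,5]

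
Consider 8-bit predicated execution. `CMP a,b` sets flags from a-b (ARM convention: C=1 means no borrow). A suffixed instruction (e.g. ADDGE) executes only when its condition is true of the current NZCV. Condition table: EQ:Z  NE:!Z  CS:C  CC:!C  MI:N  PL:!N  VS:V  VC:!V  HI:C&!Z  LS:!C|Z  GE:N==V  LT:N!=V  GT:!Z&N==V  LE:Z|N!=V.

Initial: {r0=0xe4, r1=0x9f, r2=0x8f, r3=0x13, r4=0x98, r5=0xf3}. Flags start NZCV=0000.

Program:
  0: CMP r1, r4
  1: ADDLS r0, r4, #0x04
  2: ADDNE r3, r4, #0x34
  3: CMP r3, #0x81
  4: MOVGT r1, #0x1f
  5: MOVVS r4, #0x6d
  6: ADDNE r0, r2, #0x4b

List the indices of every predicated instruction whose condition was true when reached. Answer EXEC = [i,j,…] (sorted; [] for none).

[0] flags=0010 → (cmp)
[1] flags=0010 LS?F → skip
[2] flags=0010 NE?T → r3=0xcc
[3] flags=0010 → (cmp)
[4] flags=0010 GT?T → r1=0x1f
[5] flags=0010 VS?F → skip
[6] flags=0010 NE?T → r0=0xda

EXEC = [2,4,6]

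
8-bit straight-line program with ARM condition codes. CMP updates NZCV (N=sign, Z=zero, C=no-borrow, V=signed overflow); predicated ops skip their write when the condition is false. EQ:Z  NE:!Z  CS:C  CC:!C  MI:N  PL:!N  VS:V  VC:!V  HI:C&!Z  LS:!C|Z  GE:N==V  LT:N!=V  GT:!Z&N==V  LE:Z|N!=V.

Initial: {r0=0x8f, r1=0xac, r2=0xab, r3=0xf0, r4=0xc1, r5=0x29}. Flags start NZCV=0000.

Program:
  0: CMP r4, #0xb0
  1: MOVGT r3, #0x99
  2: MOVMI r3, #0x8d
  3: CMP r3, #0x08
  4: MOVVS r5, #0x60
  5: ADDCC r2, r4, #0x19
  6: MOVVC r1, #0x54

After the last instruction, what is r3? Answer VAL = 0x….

VAL = 0x99

0: ✓ CMP  NZCV=0010
1: ✓ MOVGT  r3←0x99
2: · MOVMI
3: ✓ CMP  NZCV=1010
4: · MOVVS
5: · ADDCC
6: ✓ MOVVC  r1←0x54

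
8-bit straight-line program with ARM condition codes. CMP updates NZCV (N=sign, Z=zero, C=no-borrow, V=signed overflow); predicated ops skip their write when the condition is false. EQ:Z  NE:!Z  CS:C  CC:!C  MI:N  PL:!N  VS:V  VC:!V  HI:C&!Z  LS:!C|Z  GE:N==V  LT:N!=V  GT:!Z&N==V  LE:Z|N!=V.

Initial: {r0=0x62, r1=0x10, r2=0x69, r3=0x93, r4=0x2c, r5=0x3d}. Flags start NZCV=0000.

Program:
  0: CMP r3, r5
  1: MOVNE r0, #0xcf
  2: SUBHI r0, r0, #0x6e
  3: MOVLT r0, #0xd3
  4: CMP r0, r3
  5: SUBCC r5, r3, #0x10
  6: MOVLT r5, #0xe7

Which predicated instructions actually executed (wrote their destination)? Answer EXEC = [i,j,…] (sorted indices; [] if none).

EXEC = [1,2,3]

[0] flags=0011 → (cmp)
[1] flags=0011 NE?T → r0=0xcf
[2] flags=0011 HI?T → r0=0x61
[3] flags=0011 LT?T → r0=0xd3
[4] flags=0010 → (cmp)
[5] flags=0010 CC?F → skip
[6] flags=0010 LT?F → skip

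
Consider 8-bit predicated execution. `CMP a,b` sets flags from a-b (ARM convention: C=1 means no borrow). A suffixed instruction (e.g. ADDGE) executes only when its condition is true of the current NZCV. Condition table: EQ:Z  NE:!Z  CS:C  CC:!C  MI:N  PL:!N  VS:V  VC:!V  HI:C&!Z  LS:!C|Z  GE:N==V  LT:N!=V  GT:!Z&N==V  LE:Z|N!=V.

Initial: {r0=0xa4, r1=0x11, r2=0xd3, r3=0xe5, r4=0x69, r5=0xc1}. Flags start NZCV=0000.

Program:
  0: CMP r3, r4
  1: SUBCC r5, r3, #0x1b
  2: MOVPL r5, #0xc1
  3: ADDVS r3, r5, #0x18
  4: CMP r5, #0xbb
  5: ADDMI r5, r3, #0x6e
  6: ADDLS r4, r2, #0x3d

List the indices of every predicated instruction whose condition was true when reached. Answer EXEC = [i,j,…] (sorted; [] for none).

0: ✓ CMP  NZCV=0011
1: · SUBCC
2: ✓ MOVPL  r5←0xc1
3: ✓ ADDVS  r3←0xd9
4: ✓ CMP  NZCV=0010
5: · ADDMI
6: · ADDLS

EXEC = [2,3]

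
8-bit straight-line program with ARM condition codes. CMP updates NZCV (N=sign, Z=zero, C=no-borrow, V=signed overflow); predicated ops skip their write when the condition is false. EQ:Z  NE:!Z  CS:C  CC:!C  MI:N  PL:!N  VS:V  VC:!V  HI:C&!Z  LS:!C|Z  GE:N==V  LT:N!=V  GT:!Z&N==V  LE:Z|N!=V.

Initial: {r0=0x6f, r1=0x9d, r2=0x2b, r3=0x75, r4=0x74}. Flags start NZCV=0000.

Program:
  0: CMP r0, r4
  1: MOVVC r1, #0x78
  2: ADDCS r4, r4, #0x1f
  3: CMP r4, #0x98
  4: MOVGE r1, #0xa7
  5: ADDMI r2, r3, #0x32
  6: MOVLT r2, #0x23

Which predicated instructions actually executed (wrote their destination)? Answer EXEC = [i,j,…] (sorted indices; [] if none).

EXEC = [1,4,5]

0: ✓ CMP  NZCV=1000
1: ✓ MOVVC  r1←0x78
2: · ADDCS
3: ✓ CMP  NZCV=1001
4: ✓ MOVGE  r1←0xa7
5: ✓ ADDMI  r2←0xa7
6: · MOVLT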